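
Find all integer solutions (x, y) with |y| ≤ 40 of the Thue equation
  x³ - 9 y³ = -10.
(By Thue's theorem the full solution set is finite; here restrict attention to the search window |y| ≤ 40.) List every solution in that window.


The equation is x³ - 9y³ = -10. For fixed y, x³ = 9·y³ − 10, so a solution requires the RHS to be a perfect cube.
Strategy: iterate y from -40 to 40, compute RHS = 9·y³ − 10, and check whether it is a (positive or negative) perfect cube.
Check small values of y:
  y = 0: RHS = -10 is not a perfect cube.
  y = 1: RHS = -1 = (-1)³ ⇒ x = -1 works.
  y = -1: RHS = -19 is not a perfect cube.
  y = 2: RHS = 62 is not a perfect cube.
  y = -2: RHS = -82 is not a perfect cube.
  y = 3: RHS = 233 is not a perfect cube.
  y = -3: RHS = -253 is not a perfect cube.
Continuing the search up to |y| = 40 finds no further solutions beyond those listed.
Collected solutions: (-1, 1).

Solutions (with |y| ≤ 40): (-1, 1).


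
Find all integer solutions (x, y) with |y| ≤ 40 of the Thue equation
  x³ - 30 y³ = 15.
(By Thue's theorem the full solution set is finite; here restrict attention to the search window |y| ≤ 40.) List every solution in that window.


The equation is x³ - 30y³ = 15. For fixed y, x³ = 30·y³ + 15, so a solution requires the RHS to be a perfect cube.
Strategy: iterate y from -40 to 40, compute RHS = 30·y³ + 15, and check whether it is a (positive or negative) perfect cube.
Check small values of y:
  y = 0: RHS = 15 is not a perfect cube.
  y = 1: RHS = 45 is not a perfect cube.
  y = -1: RHS = -15 is not a perfect cube.
  y = 2: RHS = 255 is not a perfect cube.
  y = -2: RHS = -225 is not a perfect cube.
  y = 3: RHS = 825 is not a perfect cube.
  y = -3: RHS = -795 is not a perfect cube.
Continuing the search up to |y| = 40 finds no solutions either.
No (x, y) in the scanned range satisfies the equation.

No integer solutions with |y| ≤ 40.


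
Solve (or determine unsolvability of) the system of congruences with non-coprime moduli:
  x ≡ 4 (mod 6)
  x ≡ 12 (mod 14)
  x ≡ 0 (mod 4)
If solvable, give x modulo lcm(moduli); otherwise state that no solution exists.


Moduli 6, 14, 4 are not pairwise coprime, so CRT works modulo lcm(m_i) when all pairwise compatibility conditions hold.
Pairwise compatibility: gcd(m_i, m_j) must divide a_i - a_j for every pair.
Merge one congruence at a time:
  Start: x ≡ 4 (mod 6).
  Combine with x ≡ 12 (mod 14): gcd(6, 14) = 2; 12 - 4 = 8, which IS divisible by 2, so compatible.
    Write x = 4 + 6·t and substitute into x ≡ 12 (mod 14): 6·t ≡ 12 − 4 = 8 (mod 14).
    Divide the congruence (and modulus) by g = 2: 3·t ≡ 4 (mod 7).
    The inverse of 3 mod 7 is 5 (since 3·5 = 15 = 2·7 + 1), so t ≡ 5·4 = 20 ≡ 6 (mod 7).
    Then x = 4 + 6·6 = 40, valid modulo lcm(6, 14) = 42: x ≡ 40 (mod 42).
  Combine with x ≡ 0 (mod 4): gcd(42, 4) = 2; 0 - 40 = -40, which IS divisible by 2, so compatible.
    Write x = 40 + 42·t and substitute into x ≡ 0 (mod 4): 42·t ≡ 0 − 40 = -40 (mod 4).
    Divide the congruence (and modulus) by g = 2: 21·t ≡ -20 (mod 2).
    Reduce coefficients mod 2: 1·t ≡ 0 (mod 2).
    So t ≡ 0 (mod 2).
    Then x = 40 + 42·0 = 40, valid modulo lcm(42, 4) = 84: x ≡ 40 (mod 84).
Verify: 40 mod 6 = 4, 40 mod 14 = 12, 40 mod 4 = 0.

x ≡ 40 (mod 84).


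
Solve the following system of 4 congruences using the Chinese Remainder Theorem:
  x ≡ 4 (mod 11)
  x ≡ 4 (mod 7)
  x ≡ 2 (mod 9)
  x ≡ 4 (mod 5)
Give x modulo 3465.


Product of moduli M = 11 · 7 · 9 · 5 = 3465.
Merge one congruence at a time:
  Start: x ≡ 4 (mod 11).
  Combine with x ≡ 4 (mod 7); new modulus lcm = 77.
    Write x = 4 + 11·t and substitute into x ≡ 4 (mod 7): 11·t ≡ 4 − 4 = 0 (mod 7).
    Reduce coefficients mod 7: 4·t ≡ 0 (mod 7).
    The inverse of 4 mod 7 is 2 (since 4·2 = 8 = 1·7 + 1), so t ≡ 2·0 = 0 ≡ 0 (mod 7).
    Then x = 4 + 11·0 = 4, valid modulo lcm(11, 7) = 77: x ≡ 4 (mod 77).
  Combine with x ≡ 2 (mod 9); new modulus lcm = 693.
    Write x = 4 + 77·t and substitute into x ≡ 2 (mod 9): 77·t ≡ 2 − 4 = -2 (mod 9).
    Reduce coefficients mod 9: 5·t ≡ 7 (mod 9).
    The inverse of 5 mod 9 is 2 (since 5·2 = 10 = 1·9 + 1), so t ≡ 2·7 = 14 ≡ 5 (mod 9).
    Then x = 4 + 77·5 = 389, valid modulo lcm(77, 9) = 693: x ≡ 389 (mod 693).
  Combine with x ≡ 4 (mod 5); new modulus lcm = 3465.
    Write x = 389 + 693·t and substitute into x ≡ 4 (mod 5): 693·t ≡ 4 − 389 = -385 (mod 5).
    Reduce coefficients mod 5: 3·t ≡ 0 (mod 5).
    The inverse of 3 mod 5 is 2 (since 3·2 = 6 = 1·5 + 1), so t ≡ 2·0 = 0 ≡ 0 (mod 5).
    Then x = 389 + 693·0 = 389, valid modulo lcm(693, 5) = 3465: x ≡ 389 (mod 3465).
Verify against each original: 389 mod 11 = 4, 389 mod 7 = 4, 389 mod 9 = 2, 389 mod 5 = 4.

x ≡ 389 (mod 3465).


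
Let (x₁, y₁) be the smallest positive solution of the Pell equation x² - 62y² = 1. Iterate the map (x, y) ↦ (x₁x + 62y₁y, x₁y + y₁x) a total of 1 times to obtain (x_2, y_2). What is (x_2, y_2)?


Step 1: Find the fundamental solution (x₁, y₁) of x² - 62y² = 1.
  Expand √62 as a continued fraction. a₀ = ⌊√62⌋ = 7; iterate m_{k+1} = d_k·a_k − m_k, d_{k+1} = (62 − m_{k+1}²)/d_k, a_{k+1} = ⌊(a₀ + m_{k+1})/d_{k+1}⌋ (starting m₀ = 0, d₀ = 1), with convergents p_k = a_k·p_{k-1} + p_{k-2}, q_k = a_k·q_{k-1} + q_{k-2} (p₋₁ = 1, q₋₁ = 0):
  k = 0: a₀ = 7; p₀/q₀ = 7/1; p₀² − 62·q₀² = 49 − 62 = -13.
  k = 1: m = 7, d = 13, a = ⌊(7 + 7)/13⌋ = 1; p/q = (1·7 + 1)/(1·1 + 0) = 8/1; p² − 62·q² = 64 − 62 = 2.
  k = 2: m = 6, d = 2, a = ⌊(7 + 6)/2⌋ = 6; p/q = (6·8 + 7)/(6·1 + 1) = 55/7; p² − 62·q² = 3025 − 3038 = -13.
  k = 3: m = 6, d = 13, a = ⌊(7 + 6)/13⌋ = 1; p/q = (1·55 + 8)/(1·7 + 1) = 63/8; p² − 62·q² = 3969 − 3968 = 1.
  The first convergent with p² − 62·q² = 1 gives the fundamental solution (x₁, y₁) = (63, 8).
Step 2: Apply the recurrence (x_{n+1}, y_{n+1}) = (x₁x_n + 62y₁y_n, x₁y_n + y₁x_n) repeatedly.
  From (x_1, y_1) = (63, 8): x_2 = 63·63 + 62·8·8 = 7937; y_2 = 63·8 + 8·63 = 1008.
Step 3: Verify x_2² - 62·y_2² = 62995969 - 62995968 = 1 (should be 1). ✓

(x_1, y_1) = (63, 8); (x_2, y_2) = (7937, 1008).


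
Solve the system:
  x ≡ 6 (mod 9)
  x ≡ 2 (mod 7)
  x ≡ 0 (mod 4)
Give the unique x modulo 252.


Moduli 9, 7, 4 are pairwise coprime; by CRT there is a unique solution modulo M = 9 · 7 · 4 = 252.
Solve pairwise, accumulating the modulus:
  Start with x ≡ 6 (mod 9).
  Combine with x ≡ 2 (mod 7): since gcd(9, 7) = 1, we get a unique residue mod 63.
    Write x = 6 + 9·t and substitute into x ≡ 2 (mod 7): 9·t ≡ 2 − 6 = -4 (mod 7).
    Reduce coefficients mod 7: 2·t ≡ 3 (mod 7).
    The inverse of 2 mod 7 is 4 (since 2·4 = 8 = 1·7 + 1), so t ≡ 4·3 = 12 ≡ 5 (mod 7).
    Then x = 6 + 9·5 = 51, valid modulo lcm(9, 7) = 63: x ≡ 51 (mod 63).
  Combine with x ≡ 0 (mod 4): since gcd(63, 4) = 1, we get a unique residue mod 252.
    Write x = 51 + 63·t and substitute into x ≡ 0 (mod 4): 63·t ≡ 0 − 51 = -51 (mod 4).
    Reduce coefficients mod 4: 3·t ≡ 1 (mod 4).
    The inverse of 3 mod 4 is 3 (since 3·3 = 9 = 2·4 + 1), so t ≡ 3·1 = 3 ≡ 3 (mod 4).
    Then x = 51 + 63·3 = 240, valid modulo lcm(63, 4) = 252: x ≡ 240 (mod 252).
Verify: 240 mod 9 = 6 ✓, 240 mod 7 = 2 ✓, 240 mod 4 = 0 ✓.

x ≡ 240 (mod 252).


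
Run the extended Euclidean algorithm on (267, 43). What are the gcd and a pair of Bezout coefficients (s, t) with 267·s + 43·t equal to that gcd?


Euclidean algorithm on (267, 43) — divide until remainder is 0:
  267 = 6 · 43 + 9
  43 = 4 · 9 + 7
  9 = 1 · 7 + 2
  7 = 3 · 2 + 1
  2 = 2 · 1 + 0
gcd(267, 43) = 1.
Track Bezout coefficients alongside the remainders: start with r₀ = 267 = a·1 + b·0 (s = 1, t = 0) and r₁ = 43 = a·0 + b·1 (s = 0, t = 1); each new remainder r_{k+1} = r_{k-1} − q_k·r_k inherits s_{k+1} = s_{k-1} − q_k·s_k, t_{k+1} = t_{k-1} − q_k·t_k, so r_k = a·s_k + b·t_k at every step:
  q = 6: r = 9, s = 1 − 6·0 = 1, t = 0 − 6·1 = -6  (check: 267·1 + 43·(-6) = 9)
  q = 4: r = 7, s = 0 − 4·1 = -4, t = 1 − 4·(-6) = 25  (check: 267·(-4) + 43·25 = 7)
  q = 1: r = 2, s = 1 − 1·(-4) = 5, t = -6 − 1·25 = -31  (check: 267·5 + 43·(-31) = 2)
  q = 3: r = 1, s = -4 − 3·5 = -19, t = 25 − 3·(-31) = 118  (check: 267·(-19) + 43·118 = 1)
The row with r = 1 (the gcd) gives the Bezout coefficients s = -19, t = 118.
Result: 267 · (-19) + 43 · (118) = 1.

gcd(267, 43) = 1; s = -19, t = 118 (check: 267·(-19) + 43·118 = 1).


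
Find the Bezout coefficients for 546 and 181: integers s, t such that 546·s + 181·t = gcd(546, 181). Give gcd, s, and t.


Euclidean algorithm on (546, 181) — divide until remainder is 0:
  546 = 3 · 181 + 3
  181 = 60 · 3 + 1
  3 = 3 · 1 + 0
gcd(546, 181) = 1.
Track Bezout coefficients alongside the remainders: start with r₀ = 546 = a·1 + b·0 (s = 1, t = 0) and r₁ = 181 = a·0 + b·1 (s = 0, t = 1); each new remainder r_{k+1} = r_{k-1} − q_k·r_k inherits s_{k+1} = s_{k-1} − q_k·s_k, t_{k+1} = t_{k-1} − q_k·t_k, so r_k = a·s_k + b·t_k at every step:
  q = 3: r = 3, s = 1 − 3·0 = 1, t = 0 − 3·1 = -3  (check: 546·1 + 181·(-3) = 3)
  q = 60: r = 1, s = 0 − 60·1 = -60, t = 1 − 60·(-3) = 181  (check: 546·(-60) + 181·181 = 1)
The row with r = 1 (the gcd) gives the Bezout coefficients s = -60, t = 181.
Result: 546 · (-60) + 181 · (181) = 1.

gcd(546, 181) = 1; s = -60, t = 181 (check: 546·(-60) + 181·181 = 1).


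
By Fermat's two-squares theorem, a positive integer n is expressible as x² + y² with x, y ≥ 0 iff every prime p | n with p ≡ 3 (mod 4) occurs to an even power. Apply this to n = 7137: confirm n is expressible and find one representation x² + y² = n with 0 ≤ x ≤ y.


Step 1: Factor n = 7137 = 3^2 · 13 · 61.
Step 2: Check the mod-4 condition on each prime factor: 3 ≡ 3 (mod 4), exponent 2 (must be even); 13 ≡ 1 (mod 4), exponent 1; 61 ≡ 1 (mod 4), exponent 1.
All primes ≡ 3 (mod 4) appear to even exponent (or don't appear), so by the two-squares theorem n IS expressible as a sum of two squares.
Step 3: Build a representation. Group n = k² · m with k = 3 and m = 13 · 61 = 793 (a product of primes ≡ 1 (mod 4)); a representation of m scales to one of n via (k·x)² + (k·y)² = k²(x² + y²). Each prime p ≡ 1 (mod 4) is itself a sum of two squares; find a² by testing p − a² for a perfect square:
  13: 13 − 1² = 12, 13 − 2² = 9 = 3² ⇒ 13 = 2² + 3².
  61: 61 − 1² = 60, 61 − 2² = 57, 61 − 3² = 52, 61 − 4² = 45, 61 − 5² = 36 = 6² ⇒ 61 = 5² + 6².
  Combine using the Brahmagupta–Fibonacci identity (a² + b²)(c² + d²) = (ac − bd)² + (ad + bc)² = (ac + bd)² + (ad − bc)²:
  13 · 61 = 793: from (2² + 3²)(5² + 6²), take (2·5 − 3·6, 2·6 + 3·5) = (10 − 18, 12 + 15) = (-8, 27); dropping signs (only squares matter) gives (8, 27); check 8² + 27² = 64 + 729 = 793 ✓.
  Scale by k = 3: (3·8, 3·27) = (24, 81).
Step 4: Order so x ≤ y and verify: 24² + 81² = 576 + 6561 = 7137 = n. ✓

n = 7137 = 24² + 81² (one valid representation with x ≤ y).


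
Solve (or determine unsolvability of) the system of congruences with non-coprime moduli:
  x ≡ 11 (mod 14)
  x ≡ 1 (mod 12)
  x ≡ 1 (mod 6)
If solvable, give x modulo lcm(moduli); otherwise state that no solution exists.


Moduli 14, 12, 6 are not pairwise coprime, so CRT works modulo lcm(m_i) when all pairwise compatibility conditions hold.
Pairwise compatibility: gcd(m_i, m_j) must divide a_i - a_j for every pair.
Merge one congruence at a time:
  Start: x ≡ 11 (mod 14).
  Combine with x ≡ 1 (mod 12): gcd(14, 12) = 2; 1 - 11 = -10, which IS divisible by 2, so compatible.
    Write x = 11 + 14·t and substitute into x ≡ 1 (mod 12): 14·t ≡ 1 − 11 = -10 (mod 12).
    Divide the congruence (and modulus) by g = 2: 7·t ≡ -5 (mod 6).
    Reduce coefficients mod 6: 1·t ≡ 1 (mod 6).
    So t ≡ 1 (mod 6).
    Then x = 11 + 14·1 = 25, valid modulo lcm(14, 12) = 84: x ≡ 25 (mod 84).
  Combine with x ≡ 1 (mod 6): gcd(84, 6) = 6; 1 - 25 = -24, which IS divisible by 6, so compatible.
    Write x = 25 + 84·t and substitute into x ≡ 1 (mod 6): 84·t ≡ 1 − 25 = -24 (mod 6).
    Divide the congruence (and modulus) by g = 6: 14·t ≡ -4 (mod 1).
    Modulo 1 every t works; take t = 0.
    Then x = 25 + 84·0 = 25, valid modulo lcm(84, 6) = 84: x ≡ 25 (mod 84).
Verify: 25 mod 14 = 11, 25 mod 12 = 1, 25 mod 6 = 1.

x ≡ 25 (mod 84).


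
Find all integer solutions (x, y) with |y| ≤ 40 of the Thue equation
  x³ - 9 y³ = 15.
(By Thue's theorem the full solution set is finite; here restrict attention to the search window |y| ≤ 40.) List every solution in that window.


The equation is x³ - 9y³ = 15. For fixed y, x³ = 9·y³ + 15, so a solution requires the RHS to be a perfect cube.
Strategy: iterate y from -40 to 40, compute RHS = 9·y³ + 15, and check whether it is a (positive or negative) perfect cube.
Check small values of y:
  y = 0: RHS = 15 is not a perfect cube.
  y = 1: RHS = 24 is not a perfect cube.
  y = -1: RHS = 6 is not a perfect cube.
  y = 2: RHS = 87 is not a perfect cube.
  y = -2: RHS = -57 is not a perfect cube.
  y = 3: RHS = 258 is not a perfect cube.
  y = -3: RHS = -228 is not a perfect cube.
Continuing the search up to |y| = 40 finds no solutions either.
No (x, y) in the scanned range satisfies the equation.

No integer solutions with |y| ≤ 40.


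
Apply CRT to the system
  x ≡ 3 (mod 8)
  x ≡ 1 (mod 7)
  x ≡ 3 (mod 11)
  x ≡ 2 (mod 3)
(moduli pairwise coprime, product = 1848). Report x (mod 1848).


Product of moduli M = 8 · 7 · 11 · 3 = 1848.
Merge one congruence at a time:
  Start: x ≡ 3 (mod 8).
  Combine with x ≡ 1 (mod 7); new modulus lcm = 56.
    Write x = 3 + 8·t and substitute into x ≡ 1 (mod 7): 8·t ≡ 1 − 3 = -2 (mod 7).
    Reduce coefficients mod 7: 1·t ≡ 5 (mod 7).
    So t ≡ 5 (mod 7).
    Then x = 3 + 8·5 = 43, valid modulo lcm(8, 7) = 56: x ≡ 43 (mod 56).
  Combine with x ≡ 3 (mod 11); new modulus lcm = 616.
    Write x = 43 + 56·t and substitute into x ≡ 3 (mod 11): 56·t ≡ 3 − 43 = -40 (mod 11).
    Reduce coefficients mod 11: 1·t ≡ 4 (mod 11).
    So t ≡ 4 (mod 11).
    Then x = 43 + 56·4 = 267, valid modulo lcm(56, 11) = 616: x ≡ 267 (mod 616).
  Combine with x ≡ 2 (mod 3); new modulus lcm = 1848.
    Write x = 267 + 616·t and substitute into x ≡ 2 (mod 3): 616·t ≡ 2 − 267 = -265 (mod 3).
    Reduce coefficients mod 3: 1·t ≡ 2 (mod 3).
    So t ≡ 2 (mod 3).
    Then x = 267 + 616·2 = 1499, valid modulo lcm(616, 3) = 1848: x ≡ 1499 (mod 1848).
Verify against each original: 1499 mod 8 = 3, 1499 mod 7 = 1, 1499 mod 11 = 3, 1499 mod 3 = 2.

x ≡ 1499 (mod 1848).


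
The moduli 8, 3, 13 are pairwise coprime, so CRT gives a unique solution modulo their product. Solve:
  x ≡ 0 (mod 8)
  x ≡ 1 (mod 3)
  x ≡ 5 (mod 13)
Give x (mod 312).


Moduli 8, 3, 13 are pairwise coprime; by CRT there is a unique solution modulo M = 8 · 3 · 13 = 312.
Solve pairwise, accumulating the modulus:
  Start with x ≡ 0 (mod 8).
  Combine with x ≡ 1 (mod 3): since gcd(8, 3) = 1, we get a unique residue mod 24.
    Write x = 0 + 8·t and substitute into x ≡ 1 (mod 3): 8·t ≡ 1 − 0 = 1 (mod 3).
    Reduce coefficients mod 3: 2·t ≡ 1 (mod 3).
    The inverse of 2 mod 3 is 2 (since 2·2 = 4 = 1·3 + 1), so t ≡ 2·1 = 2 ≡ 2 (mod 3).
    Then x = 0 + 8·2 = 16, valid modulo lcm(8, 3) = 24: x ≡ 16 (mod 24).
  Combine with x ≡ 5 (mod 13): since gcd(24, 13) = 1, we get a unique residue mod 312.
    Write x = 16 + 24·t and substitute into x ≡ 5 (mod 13): 24·t ≡ 5 − 16 = -11 (mod 13).
    Reduce coefficients mod 13: 11·t ≡ 2 (mod 13).
    The inverse of 11 mod 13 is 6 (since 11·6 = 66 = 5·13 + 1), so t ≡ 6·2 = 12 ≡ 12 (mod 13).
    Then x = 16 + 24·12 = 304, valid modulo lcm(24, 13) = 312: x ≡ 304 (mod 312).
Verify: 304 mod 8 = 0 ✓, 304 mod 3 = 1 ✓, 304 mod 13 = 5 ✓.

x ≡ 304 (mod 312).


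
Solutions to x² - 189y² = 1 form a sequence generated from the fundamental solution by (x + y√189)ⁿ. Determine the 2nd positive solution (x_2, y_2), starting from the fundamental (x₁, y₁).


Step 1: Find the fundamental solution (x₁, y₁) of x² - 189y² = 1.
  Expand √189 as a continued fraction. a₀ = ⌊√189⌋ = 13; iterate m_{k+1} = d_k·a_k − m_k, d_{k+1} = (189 − m_{k+1}²)/d_k, a_{k+1} = ⌊(a₀ + m_{k+1})/d_{k+1}⌋ (starting m₀ = 0, d₀ = 1), with convergents p_k = a_k·p_{k-1} + p_{k-2}, q_k = a_k·q_{k-1} + q_{k-2} (p₋₁ = 1, q₋₁ = 0):
  k = 0: a₀ = 13; p₀/q₀ = 13/1; p₀² − 189·q₀² = 169 − 189 = -20.
  k = 1: m = 13, d = 20, a = ⌊(13 + 13)/20⌋ = 1; p/q = (1·13 + 1)/(1·1 + 0) = 14/1; p² − 189·q² = 196 − 189 = 7.
  k = 2: m = 7, d = 7, a = ⌊(13 + 7)/7⌋ = 2; p/q = (2·14 + 13)/(2·1 + 1) = 41/3; p² − 189·q² = 1681 − 1701 = -20.
  k = 3: m = 7, d = 20, a = ⌊(13 + 7)/20⌋ = 1; p/q = (1·41 + 14)/(1·3 + 1) = 55/4; p² − 189·q² = 3025 − 3024 = 1.
  The first convergent with p² − 189·q² = 1 gives the fundamental solution (x₁, y₁) = (55, 4).
Step 2: Apply the recurrence (x_{n+1}, y_{n+1}) = (x₁x_n + 189y₁y_n, x₁y_n + y₁x_n) repeatedly.
  From (x_1, y_1) = (55, 4): x_2 = 55·55 + 189·4·4 = 6049; y_2 = 55·4 + 4·55 = 440.
Step 3: Verify x_2² - 189·y_2² = 36590401 - 36590400 = 1 (should be 1). ✓

(x_1, y_1) = (55, 4); (x_2, y_2) = (6049, 440).


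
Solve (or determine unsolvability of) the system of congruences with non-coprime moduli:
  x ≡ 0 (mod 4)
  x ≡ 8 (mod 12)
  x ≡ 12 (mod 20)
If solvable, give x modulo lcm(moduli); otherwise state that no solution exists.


Moduli 4, 12, 20 are not pairwise coprime, so CRT works modulo lcm(m_i) when all pairwise compatibility conditions hold.
Pairwise compatibility: gcd(m_i, m_j) must divide a_i - a_j for every pair.
Merge one congruence at a time:
  Start: x ≡ 0 (mod 4).
  Combine with x ≡ 8 (mod 12): gcd(4, 12) = 4; 8 - 0 = 8, which IS divisible by 4, so compatible.
    Write x = 0 + 4·t and substitute into x ≡ 8 (mod 12): 4·t ≡ 8 − 0 = 8 (mod 12).
    Divide the congruence (and modulus) by g = 4: 1·t ≡ 2 (mod 3).
    So t ≡ 2 (mod 3).
    Then x = 0 + 4·2 = 8, valid modulo lcm(4, 12) = 12: x ≡ 8 (mod 12).
  Combine with x ≡ 12 (mod 20): gcd(12, 20) = 4; 12 - 8 = 4, which IS divisible by 4, so compatible.
    Write x = 8 + 12·t and substitute into x ≡ 12 (mod 20): 12·t ≡ 12 − 8 = 4 (mod 20).
    Divide the congruence (and modulus) by g = 4: 3·t ≡ 1 (mod 5).
    The inverse of 3 mod 5 is 2 (since 3·2 = 6 = 1·5 + 1), so t ≡ 2·1 = 2 ≡ 2 (mod 5).
    Then x = 8 + 12·2 = 32, valid modulo lcm(12, 20) = 60: x ≡ 32 (mod 60).
Verify: 32 mod 4 = 0, 32 mod 12 = 8, 32 mod 20 = 12.

x ≡ 32 (mod 60).


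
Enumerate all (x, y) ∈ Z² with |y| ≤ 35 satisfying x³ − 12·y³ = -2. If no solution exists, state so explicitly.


The equation is x³ - 12y³ = -2. For fixed y, x³ = 12·y³ − 2, so a solution requires the RHS to be a perfect cube.
Strategy: iterate y from -35 to 35, compute RHS = 12·y³ − 2, and check whether it is a (positive or negative) perfect cube.
Check small values of y:
  y = 0: RHS = -2 is not a perfect cube.
  y = 1: RHS = 10 is not a perfect cube.
  y = -1: RHS = -14 is not a perfect cube.
  y = 2: RHS = 94 is not a perfect cube.
  y = -2: RHS = -98 is not a perfect cube.
  y = 3: RHS = 322 is not a perfect cube.
  y = -3: RHS = -326 is not a perfect cube.
Continuing the search up to |y| = 35 finds no solutions either.
No (x, y) in the scanned range satisfies the equation.

No integer solutions with |y| ≤ 35.


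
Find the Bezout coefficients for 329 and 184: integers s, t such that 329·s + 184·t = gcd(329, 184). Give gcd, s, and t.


Euclidean algorithm on (329, 184) — divide until remainder is 0:
  329 = 1 · 184 + 145
  184 = 1 · 145 + 39
  145 = 3 · 39 + 28
  39 = 1 · 28 + 11
  28 = 2 · 11 + 6
  11 = 1 · 6 + 5
  6 = 1 · 5 + 1
  5 = 5 · 1 + 0
gcd(329, 184) = 1.
Track Bezout coefficients alongside the remainders: start with r₀ = 329 = a·1 + b·0 (s = 1, t = 0) and r₁ = 184 = a·0 + b·1 (s = 0, t = 1); each new remainder r_{k+1} = r_{k-1} − q_k·r_k inherits s_{k+1} = s_{k-1} − q_k·s_k, t_{k+1} = t_{k-1} − q_k·t_k, so r_k = a·s_k + b·t_k at every step:
  q = 1: r = 145, s = 1 − 1·0 = 1, t = 0 − 1·1 = -1  (check: 329·1 + 184·(-1) = 145)
  q = 1: r = 39, s = 0 − 1·1 = -1, t = 1 − 1·(-1) = 2  (check: 329·(-1) + 184·2 = 39)
  q = 3: r = 28, s = 1 − 3·(-1) = 4, t = -1 − 3·2 = -7  (check: 329·4 + 184·(-7) = 28)
  q = 1: r = 11, s = -1 − 1·4 = -5, t = 2 − 1·(-7) = 9  (check: 329·(-5) + 184·9 = 11)
  q = 2: r = 6, s = 4 − 2·(-5) = 14, t = -7 − 2·9 = -25  (check: 329·14 + 184·(-25) = 6)
  q = 1: r = 5, s = -5 − 1·14 = -19, t = 9 − 1·(-25) = 34  (check: 329·(-19) + 184·34 = 5)
  q = 1: r = 1, s = 14 − 1·(-19) = 33, t = -25 − 1·34 = -59  (check: 329·33 + 184·(-59) = 1)
The row with r = 1 (the gcd) gives the Bezout coefficients s = 33, t = -59.
Result: 329 · (33) + 184 · (-59) = 1.

gcd(329, 184) = 1; s = 33, t = -59 (check: 329·33 + 184·(-59) = 1).


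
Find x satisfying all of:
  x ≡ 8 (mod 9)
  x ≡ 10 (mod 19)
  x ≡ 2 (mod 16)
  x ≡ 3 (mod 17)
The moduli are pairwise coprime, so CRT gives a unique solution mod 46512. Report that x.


Product of moduli M = 9 · 19 · 16 · 17 = 46512.
Merge one congruence at a time:
  Start: x ≡ 8 (mod 9).
  Combine with x ≡ 10 (mod 19); new modulus lcm = 171.
    Write x = 8 + 9·t and substitute into x ≡ 10 (mod 19): 9·t ≡ 10 − 8 = 2 (mod 19).
    The inverse of 9 mod 19 is 17 (since 9·17 = 153 = 8·19 + 1), so t ≡ 17·2 = 34 ≡ 15 (mod 19).
    Then x = 8 + 9·15 = 143, valid modulo lcm(9, 19) = 171: x ≡ 143 (mod 171).
  Combine with x ≡ 2 (mod 16); new modulus lcm = 2736.
    Write x = 143 + 171·t and substitute into x ≡ 2 (mod 16): 171·t ≡ 2 − 143 = -141 (mod 16).
    Reduce coefficients mod 16: 11·t ≡ 3 (mod 16).
    The inverse of 11 mod 16 is 3 (since 11·3 = 33 = 2·16 + 1), so t ≡ 3·3 = 9 ≡ 9 (mod 16).
    Then x = 143 + 171·9 = 1682, valid modulo lcm(171, 16) = 2736: x ≡ 1682 (mod 2736).
  Combine with x ≡ 3 (mod 17); new modulus lcm = 46512.
    Write x = 1682 + 2736·t and substitute into x ≡ 3 (mod 17): 2736·t ≡ 3 − 1682 = -1679 (mod 17).
    Reduce coefficients mod 17: 16·t ≡ 4 (mod 17).
    The inverse of 16 mod 17 is 16 (since 16·16 = 256 = 15·17 + 1), so t ≡ 16·4 = 64 ≡ 13 (mod 17).
    Then x = 1682 + 2736·13 = 37250, valid modulo lcm(2736, 17) = 46512: x ≡ 37250 (mod 46512).
Verify against each original: 37250 mod 9 = 8, 37250 mod 19 = 10, 37250 mod 16 = 2, 37250 mod 17 = 3.

x ≡ 37250 (mod 46512).


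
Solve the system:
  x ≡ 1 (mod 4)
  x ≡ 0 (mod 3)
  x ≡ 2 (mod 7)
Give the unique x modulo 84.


Moduli 4, 3, 7 are pairwise coprime; by CRT there is a unique solution modulo M = 4 · 3 · 7 = 84.
Solve pairwise, accumulating the modulus:
  Start with x ≡ 1 (mod 4).
  Combine with x ≡ 0 (mod 3): since gcd(4, 3) = 1, we get a unique residue mod 12.
    Write x = 1 + 4·t and substitute into x ≡ 0 (mod 3): 4·t ≡ 0 − 1 = -1 (mod 3).
    Reduce coefficients mod 3: 1·t ≡ 2 (mod 3).
    So t ≡ 2 (mod 3).
    Then x = 1 + 4·2 = 9, valid modulo lcm(4, 3) = 12: x ≡ 9 (mod 12).
  Combine with x ≡ 2 (mod 7): since gcd(12, 7) = 1, we get a unique residue mod 84.
    Write x = 9 + 12·t and substitute into x ≡ 2 (mod 7): 12·t ≡ 2 − 9 = -7 (mod 7).
    Reduce coefficients mod 7: 5·t ≡ 0 (mod 7).
    The inverse of 5 mod 7 is 3 (since 5·3 = 15 = 2·7 + 1), so t ≡ 3·0 = 0 ≡ 0 (mod 7).
    Then x = 9 + 12·0 = 9, valid modulo lcm(12, 7) = 84: x ≡ 9 (mod 84).
Verify: 9 mod 4 = 1 ✓, 9 mod 3 = 0 ✓, 9 mod 7 = 2 ✓.

x ≡ 9 (mod 84).


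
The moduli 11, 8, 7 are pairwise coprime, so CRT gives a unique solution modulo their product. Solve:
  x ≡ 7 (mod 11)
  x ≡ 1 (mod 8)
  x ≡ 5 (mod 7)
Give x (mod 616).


Moduli 11, 8, 7 are pairwise coprime; by CRT there is a unique solution modulo M = 11 · 8 · 7 = 616.
Solve pairwise, accumulating the modulus:
  Start with x ≡ 7 (mod 11).
  Combine with x ≡ 1 (mod 8): since gcd(11, 8) = 1, we get a unique residue mod 88.
    Write x = 7 + 11·t and substitute into x ≡ 1 (mod 8): 11·t ≡ 1 − 7 = -6 (mod 8).
    Reduce coefficients mod 8: 3·t ≡ 2 (mod 8).
    The inverse of 3 mod 8 is 3 (since 3·3 = 9 = 1·8 + 1), so t ≡ 3·2 = 6 ≡ 6 (mod 8).
    Then x = 7 + 11·6 = 73, valid modulo lcm(11, 8) = 88: x ≡ 73 (mod 88).
  Combine with x ≡ 5 (mod 7): since gcd(88, 7) = 1, we get a unique residue mod 616.
    Write x = 73 + 88·t and substitute into x ≡ 5 (mod 7): 88·t ≡ 5 − 73 = -68 (mod 7).
    Reduce coefficients mod 7: 4·t ≡ 2 (mod 7).
    The inverse of 4 mod 7 is 2 (since 4·2 = 8 = 1·7 + 1), so t ≡ 2·2 = 4 ≡ 4 (mod 7).
    Then x = 73 + 88·4 = 425, valid modulo lcm(88, 7) = 616: x ≡ 425 (mod 616).
Verify: 425 mod 11 = 7 ✓, 425 mod 8 = 1 ✓, 425 mod 7 = 5 ✓.

x ≡ 425 (mod 616).


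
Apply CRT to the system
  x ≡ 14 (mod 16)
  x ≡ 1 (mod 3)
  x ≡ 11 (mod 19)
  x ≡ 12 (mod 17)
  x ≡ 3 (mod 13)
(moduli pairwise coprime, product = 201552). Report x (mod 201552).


Product of moduli M = 16 · 3 · 19 · 17 · 13 = 201552.
Merge one congruence at a time:
  Start: x ≡ 14 (mod 16).
  Combine with x ≡ 1 (mod 3); new modulus lcm = 48.
    Write x = 14 + 16·t and substitute into x ≡ 1 (mod 3): 16·t ≡ 1 − 14 = -13 (mod 3).
    Reduce coefficients mod 3: 1·t ≡ 2 (mod 3).
    So t ≡ 2 (mod 3).
    Then x = 14 + 16·2 = 46, valid modulo lcm(16, 3) = 48: x ≡ 46 (mod 48).
  Combine with x ≡ 11 (mod 19); new modulus lcm = 912.
    Write x = 46 + 48·t and substitute into x ≡ 11 (mod 19): 48·t ≡ 11 − 46 = -35 (mod 19).
    Reduce coefficients mod 19: 10·t ≡ 3 (mod 19).
    The inverse of 10 mod 19 is 2 (since 10·2 = 20 = 1·19 + 1), so t ≡ 2·3 = 6 ≡ 6 (mod 19).
    Then x = 46 + 48·6 = 334, valid modulo lcm(48, 19) = 912: x ≡ 334 (mod 912).
  Combine with x ≡ 12 (mod 17); new modulus lcm = 15504.
    Write x = 334 + 912·t and substitute into x ≡ 12 (mod 17): 912·t ≡ 12 − 334 = -322 (mod 17).
    Reduce coefficients mod 17: 11·t ≡ 1 (mod 17).
    The inverse of 11 mod 17 is 14 (since 11·14 = 154 = 9·17 + 1), so t ≡ 14·1 = 14 ≡ 14 (mod 17).
    Then x = 334 + 912·14 = 13102, valid modulo lcm(912, 17) = 15504: x ≡ 13102 (mod 15504).
  Combine with x ≡ 3 (mod 13); new modulus lcm = 201552.
    Write x = 13102 + 15504·t and substitute into x ≡ 3 (mod 13): 15504·t ≡ 3 − 13102 = -13099 (mod 13).
    Reduce coefficients mod 13: 8·t ≡ 5 (mod 13).
    The inverse of 8 mod 13 is 5 (since 8·5 = 40 = 3·13 + 1), so t ≡ 5·5 = 25 ≡ 12 (mod 13).
    Then x = 13102 + 15504·12 = 199150, valid modulo lcm(15504, 13) = 201552: x ≡ 199150 (mod 201552).
Verify against each original: 199150 mod 16 = 14, 199150 mod 3 = 1, 199150 mod 19 = 11, 199150 mod 17 = 12, 199150 mod 13 = 3.

x ≡ 199150 (mod 201552).


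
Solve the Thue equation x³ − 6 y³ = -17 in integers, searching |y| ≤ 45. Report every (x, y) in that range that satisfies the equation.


The equation is x³ - 6y³ = -17. For fixed y, x³ = 6·y³ − 17, so a solution requires the RHS to be a perfect cube.
Strategy: iterate y from -45 to 45, compute RHS = 6·y³ − 17, and check whether it is a (positive or negative) perfect cube.
Check small values of y:
  y = 0: RHS = -17 is not a perfect cube.
  y = 1: RHS = -11 is not a perfect cube.
  y = -1: RHS = -23 is not a perfect cube.
  y = 2: RHS = 31 is not a perfect cube.
  y = -2: RHS = -65 is not a perfect cube.
  y = 3: RHS = 145 is not a perfect cube.
  y = -3: RHS = -179 is not a perfect cube.
Continuing the search up to |y| = 45 finds no solutions either.
No (x, y) in the scanned range satisfies the equation.

No integer solutions with |y| ≤ 45.


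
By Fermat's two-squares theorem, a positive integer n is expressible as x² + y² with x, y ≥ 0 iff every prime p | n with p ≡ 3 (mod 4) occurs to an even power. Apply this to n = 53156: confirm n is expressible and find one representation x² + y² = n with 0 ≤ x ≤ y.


Step 1: Factor n = 53156 = 2^2 · 97 · 137.
Step 2: Check the mod-4 condition on each prime factor: 2 = 2 (special); 97 ≡ 1 (mod 4), exponent 1; 137 ≡ 1 (mod 4), exponent 1.
All primes ≡ 3 (mod 4) appear to even exponent (or don't appear), so by the two-squares theorem n IS expressible as a sum of two squares.
Step 3: Build a representation. Group n = k² · m with k = 2 and m = 97 · 137 = 13289 (a product of primes ≡ 1 (mod 4)); a representation of m scales to one of n via (k·x)² + (k·y)² = k²(x² + y²). Each prime p ≡ 1 (mod 4) is itself a sum of two squares; find a² by testing p − a² for a perfect square:
  97: 97 − 1² = 96, 97 − 2² = 93, 97 − 3² = 88, 97 − 4² = 81 = 9² ⇒ 97 = 4² + 9².
  137: 137 − 1² = 136, 137 − 2² = 133, 137 − 3² = 128, 137 − 4² = 121 = 11² ⇒ 137 = 4² + 11².
  Combine using the Brahmagupta–Fibonacci identity (a² + b²)(c² + d²) = (ac − bd)² + (ad + bc)² = (ac + bd)² + (ad − bc)²:
  97 · 137 = 13289: from (4² + 9²)(4² + 11²), take (4·4 − 9·11, 4·11 + 9·4) = (16 − 99, 44 + 36) = (-83, 80); dropping signs (only squares matter) gives (83, 80); check 83² + 80² = 6889 + 6400 = 13289 ✓.
  Scale by k = 2: (2·83, 2·80) = (166, 160).
Step 4: Order so x ≤ y and verify: 160² + 166² = 25600 + 27556 = 53156 = n. ✓

n = 53156 = 160² + 166² (one valid representation with x ≤ y).


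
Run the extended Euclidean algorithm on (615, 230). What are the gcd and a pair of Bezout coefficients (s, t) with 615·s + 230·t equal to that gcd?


Euclidean algorithm on (615, 230) — divide until remainder is 0:
  615 = 2 · 230 + 155
  230 = 1 · 155 + 75
  155 = 2 · 75 + 5
  75 = 15 · 5 + 0
gcd(615, 230) = 5.
Track Bezout coefficients alongside the remainders: start with r₀ = 615 = a·1 + b·0 (s = 1, t = 0) and r₁ = 230 = a·0 + b·1 (s = 0, t = 1); each new remainder r_{k+1} = r_{k-1} − q_k·r_k inherits s_{k+1} = s_{k-1} − q_k·s_k, t_{k+1} = t_{k-1} − q_k·t_k, so r_k = a·s_k + b·t_k at every step:
  q = 2: r = 155, s = 1 − 2·0 = 1, t = 0 − 2·1 = -2  (check: 615·1 + 230·(-2) = 155)
  q = 1: r = 75, s = 0 − 1·1 = -1, t = 1 − 1·(-2) = 3  (check: 615·(-1) + 230·3 = 75)
  q = 2: r = 5, s = 1 − 2·(-1) = 3, t = -2 − 2·3 = -8  (check: 615·3 + 230·(-8) = 5)
The row with r = 5 (the gcd) gives the Bezout coefficients s = 3, t = -8.
Result: 615 · (3) + 230 · (-8) = 5.

gcd(615, 230) = 5; s = 3, t = -8 (check: 615·3 + 230·(-8) = 5).


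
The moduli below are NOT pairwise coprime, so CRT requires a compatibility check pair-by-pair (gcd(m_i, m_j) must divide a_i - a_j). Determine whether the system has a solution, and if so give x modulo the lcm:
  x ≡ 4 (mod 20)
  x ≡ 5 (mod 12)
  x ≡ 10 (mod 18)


Moduli 20, 12, 18 are not pairwise coprime, so CRT works modulo lcm(m_i) when all pairwise compatibility conditions hold.
Pairwise compatibility: gcd(m_i, m_j) must divide a_i - a_j for every pair.
Merge one congruence at a time:
  Start: x ≡ 4 (mod 20).
  Combine with x ≡ 5 (mod 12): gcd(20, 12) = 4, and 5 - 4 = 1 is NOT divisible by 4.
    ⇒ system is inconsistent (no integer solution).

No solution (the system is inconsistent).


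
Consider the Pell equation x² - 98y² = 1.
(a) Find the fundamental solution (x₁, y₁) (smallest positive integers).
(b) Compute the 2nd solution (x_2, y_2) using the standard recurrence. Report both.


Step 1: Find the fundamental solution (x₁, y₁) of x² - 98y² = 1.
  Expand √98 as a continued fraction. a₀ = ⌊√98⌋ = 9; iterate m_{k+1} = d_k·a_k − m_k, d_{k+1} = (98 − m_{k+1}²)/d_k, a_{k+1} = ⌊(a₀ + m_{k+1})/d_{k+1}⌋ (starting m₀ = 0, d₀ = 1), with convergents p_k = a_k·p_{k-1} + p_{k-2}, q_k = a_k·q_{k-1} + q_{k-2} (p₋₁ = 1, q₋₁ = 0):
  k = 0: a₀ = 9; p₀/q₀ = 9/1; p₀² − 98·q₀² = 81 − 98 = -17.
  k = 1: m = 9, d = 17, a = ⌊(9 + 9)/17⌋ = 1; p/q = (1·9 + 1)/(1·1 + 0) = 10/1; p² − 98·q² = 100 − 98 = 2.
  k = 2: m = 8, d = 2, a = ⌊(9 + 8)/2⌋ = 8; p/q = (8·10 + 9)/(8·1 + 1) = 89/9; p² − 98·q² = 7921 − 7938 = -17.
  k = 3: m = 8, d = 17, a = ⌊(9 + 8)/17⌋ = 1; p/q = (1·89 + 10)/(1·9 + 1) = 99/10; p² − 98·q² = 9801 − 9800 = 1.
  The first convergent with p² − 98·q² = 1 gives the fundamental solution (x₁, y₁) = (99, 10).
Step 2: Apply the recurrence (x_{n+1}, y_{n+1}) = (x₁x_n + 98y₁y_n, x₁y_n + y₁x_n) repeatedly.
  From (x_1, y_1) = (99, 10): x_2 = 99·99 + 98·10·10 = 19601; y_2 = 99·10 + 10·99 = 1980.
Step 3: Verify x_2² - 98·y_2² = 384199201 - 384199200 = 1 (should be 1). ✓

(x_1, y_1) = (99, 10); (x_2, y_2) = (19601, 1980).


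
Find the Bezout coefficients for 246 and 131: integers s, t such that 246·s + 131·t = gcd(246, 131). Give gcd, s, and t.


Euclidean algorithm on (246, 131) — divide until remainder is 0:
  246 = 1 · 131 + 115
  131 = 1 · 115 + 16
  115 = 7 · 16 + 3
  16 = 5 · 3 + 1
  3 = 3 · 1 + 0
gcd(246, 131) = 1.
Track Bezout coefficients alongside the remainders: start with r₀ = 246 = a·1 + b·0 (s = 1, t = 0) and r₁ = 131 = a·0 + b·1 (s = 0, t = 1); each new remainder r_{k+1} = r_{k-1} − q_k·r_k inherits s_{k+1} = s_{k-1} − q_k·s_k, t_{k+1} = t_{k-1} − q_k·t_k, so r_k = a·s_k + b·t_k at every step:
  q = 1: r = 115, s = 1 − 1·0 = 1, t = 0 − 1·1 = -1  (check: 246·1 + 131·(-1) = 115)
  q = 1: r = 16, s = 0 − 1·1 = -1, t = 1 − 1·(-1) = 2  (check: 246·(-1) + 131·2 = 16)
  q = 7: r = 3, s = 1 − 7·(-1) = 8, t = -1 − 7·2 = -15  (check: 246·8 + 131·(-15) = 3)
  q = 5: r = 1, s = -1 − 5·8 = -41, t = 2 − 5·(-15) = 77  (check: 246·(-41) + 131·77 = 1)
The row with r = 1 (the gcd) gives the Bezout coefficients s = -41, t = 77.
Result: 246 · (-41) + 131 · (77) = 1.

gcd(246, 131) = 1; s = -41, t = 77 (check: 246·(-41) + 131·77 = 1).


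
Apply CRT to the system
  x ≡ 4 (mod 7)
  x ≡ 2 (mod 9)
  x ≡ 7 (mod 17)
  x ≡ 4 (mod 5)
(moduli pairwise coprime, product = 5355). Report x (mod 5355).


Product of moduli M = 7 · 9 · 17 · 5 = 5355.
Merge one congruence at a time:
  Start: x ≡ 4 (mod 7).
  Combine with x ≡ 2 (mod 9); new modulus lcm = 63.
    Write x = 4 + 7·t and substitute into x ≡ 2 (mod 9): 7·t ≡ 2 − 4 = -2 (mod 9).
    Reduce coefficients mod 9: 7·t ≡ 7 (mod 9).
    The inverse of 7 mod 9 is 4 (since 7·4 = 28 = 3·9 + 1), so t ≡ 4·7 = 28 ≡ 1 (mod 9).
    Then x = 4 + 7·1 = 11, valid modulo lcm(7, 9) = 63: x ≡ 11 (mod 63).
  Combine with x ≡ 7 (mod 17); new modulus lcm = 1071.
    Write x = 11 + 63·t and substitute into x ≡ 7 (mod 17): 63·t ≡ 7 − 11 = -4 (mod 17).
    Reduce coefficients mod 17: 12·t ≡ 13 (mod 17).
    The inverse of 12 mod 17 is 10 (since 12·10 = 120 = 7·17 + 1), so t ≡ 10·13 = 130 ≡ 11 (mod 17).
    Then x = 11 + 63·11 = 704, valid modulo lcm(63, 17) = 1071: x ≡ 704 (mod 1071).
  Combine with x ≡ 4 (mod 5); new modulus lcm = 5355.
    Write x = 704 + 1071·t and substitute into x ≡ 4 (mod 5): 1071·t ≡ 4 − 704 = -700 (mod 5).
    Reduce coefficients mod 5: 1·t ≡ 0 (mod 5).
    So t ≡ 0 (mod 5).
    Then x = 704 + 1071·0 = 704, valid modulo lcm(1071, 5) = 5355: x ≡ 704 (mod 5355).
Verify against each original: 704 mod 7 = 4, 704 mod 9 = 2, 704 mod 17 = 7, 704 mod 5 = 4.

x ≡ 704 (mod 5355).


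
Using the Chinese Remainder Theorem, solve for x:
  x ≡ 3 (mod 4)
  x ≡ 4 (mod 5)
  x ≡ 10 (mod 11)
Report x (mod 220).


Moduli 4, 5, 11 are pairwise coprime; by CRT there is a unique solution modulo M = 4 · 5 · 11 = 220.
Solve pairwise, accumulating the modulus:
  Start with x ≡ 3 (mod 4).
  Combine with x ≡ 4 (mod 5): since gcd(4, 5) = 1, we get a unique residue mod 20.
    Write x = 3 + 4·t and substitute into x ≡ 4 (mod 5): 4·t ≡ 4 − 3 = 1 (mod 5).
    The inverse of 4 mod 5 is 4 (since 4·4 = 16 = 3·5 + 1), so t ≡ 4·1 = 4 ≡ 4 (mod 5).
    Then x = 3 + 4·4 = 19, valid modulo lcm(4, 5) = 20: x ≡ 19 (mod 20).
  Combine with x ≡ 10 (mod 11): since gcd(20, 11) = 1, we get a unique residue mod 220.
    Write x = 19 + 20·t and substitute into x ≡ 10 (mod 11): 20·t ≡ 10 − 19 = -9 (mod 11).
    Reduce coefficients mod 11: 9·t ≡ 2 (mod 11).
    The inverse of 9 mod 11 is 5 (since 9·5 = 45 = 4·11 + 1), so t ≡ 5·2 = 10 ≡ 10 (mod 11).
    Then x = 19 + 20·10 = 219, valid modulo lcm(20, 11) = 220: x ≡ 219 (mod 220).
Verify: 219 mod 4 = 3 ✓, 219 mod 5 = 4 ✓, 219 mod 11 = 10 ✓.

x ≡ 219 (mod 220).


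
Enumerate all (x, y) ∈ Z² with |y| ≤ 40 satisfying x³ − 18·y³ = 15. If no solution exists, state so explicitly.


The equation is x³ - 18y³ = 15. For fixed y, x³ = 18·y³ + 15, so a solution requires the RHS to be a perfect cube.
Strategy: iterate y from -40 to 40, compute RHS = 18·y³ + 15, and check whether it is a (positive or negative) perfect cube.
Check small values of y:
  y = 0: RHS = 15 is not a perfect cube.
  y = 1: RHS = 33 is not a perfect cube.
  y = -1: RHS = -3 is not a perfect cube.
  y = 2: RHS = 159 is not a perfect cube.
  y = -2: RHS = -129 is not a perfect cube.
  y = 3: RHS = 501 is not a perfect cube.
  y = -3: RHS = -471 is not a perfect cube.
Continuing the search up to |y| = 40 finds no solutions either.
No (x, y) in the scanned range satisfies the equation.

No integer solutions with |y| ≤ 40.


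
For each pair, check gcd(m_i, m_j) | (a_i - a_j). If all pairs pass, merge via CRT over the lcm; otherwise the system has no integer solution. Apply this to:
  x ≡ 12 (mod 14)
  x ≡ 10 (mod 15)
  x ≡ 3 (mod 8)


Moduli 14, 15, 8 are not pairwise coprime, so CRT works modulo lcm(m_i) when all pairwise compatibility conditions hold.
Pairwise compatibility: gcd(m_i, m_j) must divide a_i - a_j for every pair.
Merge one congruence at a time:
  Start: x ≡ 12 (mod 14).
  Combine with x ≡ 10 (mod 15): gcd(14, 15) = 1; 10 - 12 = -2, which IS divisible by 1, so compatible.
    Write x = 12 + 14·t and substitute into x ≡ 10 (mod 15): 14·t ≡ 10 − 12 = -2 (mod 15).
    Reduce coefficients mod 15: 14·t ≡ 13 (mod 15).
    The inverse of 14 mod 15 is 14 (since 14·14 = 196 = 13·15 + 1), so t ≡ 14·13 = 182 ≡ 2 (mod 15).
    Then x = 12 + 14·2 = 40, valid modulo lcm(14, 15) = 210: x ≡ 40 (mod 210).
  Combine with x ≡ 3 (mod 8): gcd(210, 8) = 2, and 3 - 40 = -37 is NOT divisible by 2.
    ⇒ system is inconsistent (no integer solution).

No solution (the system is inconsistent).


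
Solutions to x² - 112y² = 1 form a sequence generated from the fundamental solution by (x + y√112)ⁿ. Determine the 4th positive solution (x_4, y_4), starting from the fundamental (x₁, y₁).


Step 1: Find the fundamental solution (x₁, y₁) of x² - 112y² = 1.
  Expand √112 as a continued fraction. a₀ = ⌊√112⌋ = 10; iterate m_{k+1} = d_k·a_k − m_k, d_{k+1} = (112 − m_{k+1}²)/d_k, a_{k+1} = ⌊(a₀ + m_{k+1})/d_{k+1}⌋ (starting m₀ = 0, d₀ = 1), with convergents p_k = a_k·p_{k-1} + p_{k-2}, q_k = a_k·q_{k-1} + q_{k-2} (p₋₁ = 1, q₋₁ = 0):
  k = 0: a₀ = 10; p₀/q₀ = 10/1; p₀² − 112·q₀² = 100 − 112 = -12.
  k = 1: m = 10, d = 12, a = ⌊(10 + 10)/12⌋ = 1; p/q = (1·10 + 1)/(1·1 + 0) = 11/1; p² − 112·q² = 121 − 112 = 9.
  k = 2: m = 2, d = 9, a = ⌊(10 + 2)/9⌋ = 1; p/q = (1·11 + 10)/(1·1 + 1) = 21/2; p² − 112·q² = 441 − 448 = -7.
  k = 3: m = 7, d = 7, a = ⌊(10 + 7)/7⌋ = 2; p/q = (2·21 + 11)/(2·2 + 1) = 53/5; p² − 112·q² = 2809 − 2800 = 9.
  k = 4: m = 7, d = 9, a = ⌊(10 + 7)/9⌋ = 1; p/q = (1·53 + 21)/(1·5 + 2) = 74/7; p² − 112·q² = 5476 − 5488 = -12.
  k = 5: m = 2, d = 12, a = ⌊(10 + 2)/12⌋ = 1; p/q = (1·74 + 53)/(1·7 + 5) = 127/12; p² − 112·q² = 16129 − 16128 = 1.
  The first convergent with p² − 112·q² = 1 gives the fundamental solution (x₁, y₁) = (127, 12).
Step 2: Apply the recurrence (x_{n+1}, y_{n+1}) = (x₁x_n + 112y₁y_n, x₁y_n + y₁x_n) repeatedly.
  From (x_1, y_1) = (127, 12): x_2 = 127·127 + 112·12·12 = 32257; y_2 = 127·12 + 12·127 = 3048.
  From (x_2, y_2) = (32257, 3048): x_3 = 127·32257 + 112·12·3048 = 8193151; y_3 = 127·3048 + 12·32257 = 774180.
  From (x_3, y_3) = (8193151, 774180): x_4 = 127·8193151 + 112·12·774180 = 2081028097; y_4 = 127·774180 + 12·8193151 = 196638672.
Step 3: Verify x_4² - 112·y_4² = 4330677940503441409 - 4330677940503441408 = 1 (should be 1). ✓

(x_1, y_1) = (127, 12); (x_4, y_4) = (2081028097, 196638672).
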